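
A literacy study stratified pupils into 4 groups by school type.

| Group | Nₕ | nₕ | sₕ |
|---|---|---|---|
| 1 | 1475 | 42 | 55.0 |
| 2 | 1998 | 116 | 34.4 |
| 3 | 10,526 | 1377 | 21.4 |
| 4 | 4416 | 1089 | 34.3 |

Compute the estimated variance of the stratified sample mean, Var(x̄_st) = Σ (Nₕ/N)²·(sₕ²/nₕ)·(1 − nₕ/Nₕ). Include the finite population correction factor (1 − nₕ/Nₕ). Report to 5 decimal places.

0.70329

N = 18415. Term for each stratum: Wₕ²sₕ²/nₕ·(1−nₕ/Nₕ).
Var(x̄_st) = 0.44892196 + 0.11311770 + 0.09444678 + 0.04680570 = 0.70329214 → 0.70329.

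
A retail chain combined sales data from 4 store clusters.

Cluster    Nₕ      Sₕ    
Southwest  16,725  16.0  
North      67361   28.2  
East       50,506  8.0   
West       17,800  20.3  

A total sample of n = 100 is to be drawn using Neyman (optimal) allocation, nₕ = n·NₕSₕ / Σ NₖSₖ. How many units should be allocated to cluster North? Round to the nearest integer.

Southwest: NₕSₕ = 16725·16.0 = 267600
North: NₕSₕ = 67361·28.2 = 1899580.2
East: NₕSₕ = 50506·8.0 = 404048
West: NₕSₕ = 17800·20.3 = 361340
Σ NₕSₕ = 2932568.2.
n_North = 100·1899580.2/2932568.2 = 64.775... → 65.

65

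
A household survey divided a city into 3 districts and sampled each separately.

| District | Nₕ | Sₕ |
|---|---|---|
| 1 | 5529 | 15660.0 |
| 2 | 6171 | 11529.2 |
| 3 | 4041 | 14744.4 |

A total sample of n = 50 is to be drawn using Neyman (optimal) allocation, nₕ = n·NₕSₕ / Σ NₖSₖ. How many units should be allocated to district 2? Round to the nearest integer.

1: NₕSₕ = 5529·15660.0 = 86584140
2: NₕSₕ = 6171·11529.2 = 71146693.2
3: NₕSₕ = 4041·14744.4 = 59582120.4
Σ NₕSₕ = 217312953.6.
n_2 = 50·71146693.2/217312953.6 = 16.370... → 16.

16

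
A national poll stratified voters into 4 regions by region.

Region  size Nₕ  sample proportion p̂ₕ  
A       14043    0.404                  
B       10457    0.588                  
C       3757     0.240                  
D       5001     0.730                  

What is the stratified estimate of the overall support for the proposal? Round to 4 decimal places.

N = 14043 + 10457 + 3757 + 5001 = 33258.
Overall proportion = Σ (Nₕ/N)·p̂ₕ.
Σ Nₕp̂ₕ = 5673.372 + 6148.716 + 901.68 + 3650.73 = 16374.498.
16374.498 / 33258 = 0.492348... → 0.4923.

0.4923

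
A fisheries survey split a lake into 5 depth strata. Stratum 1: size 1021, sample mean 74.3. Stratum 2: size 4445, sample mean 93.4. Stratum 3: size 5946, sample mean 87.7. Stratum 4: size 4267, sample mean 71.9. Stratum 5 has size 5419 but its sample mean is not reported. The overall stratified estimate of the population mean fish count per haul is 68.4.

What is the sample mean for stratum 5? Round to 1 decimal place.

N = 1021 + 4445 + 5946 + 4267 + 5419 = 21098.
Overall total = μ·N = 68.4·21098 = 1443103.2.
Subtract the known strata: 1021·74.3 + 4445·93.4 + 5946·87.7 + 4267·71.9 = 1319284.8.
Remaining total for stratum 5: 1443103.2 − 1319284.8 = 123818.4.
Divide by its size: 123818.4 / 5419 = 22.849... → 22.8.

22.8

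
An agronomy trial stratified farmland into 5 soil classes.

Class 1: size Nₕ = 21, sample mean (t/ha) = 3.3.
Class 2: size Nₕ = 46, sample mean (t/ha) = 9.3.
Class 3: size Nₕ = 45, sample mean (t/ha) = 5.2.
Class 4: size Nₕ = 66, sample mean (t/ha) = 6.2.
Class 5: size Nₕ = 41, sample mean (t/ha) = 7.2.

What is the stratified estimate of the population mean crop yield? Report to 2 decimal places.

6.55

x̄_st = (Σ Nₕx̄ₕ) / (Σ Nₕ) = (21·3.3 + 46·9.3 + 45·5.2 + 66·6.2 + 41·7.2) / 219
= 1435.5 / 219 = 6.5548... → 6.55.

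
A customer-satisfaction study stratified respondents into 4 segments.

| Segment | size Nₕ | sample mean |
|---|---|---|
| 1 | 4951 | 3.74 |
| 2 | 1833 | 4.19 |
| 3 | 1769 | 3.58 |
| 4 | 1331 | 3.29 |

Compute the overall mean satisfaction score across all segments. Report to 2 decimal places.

N = 9884; weights Wₕ = Nₕ/N = (0.5009, 0.1855, 0.1790, 0.1347).
x̄_st = Σ Wₕ·x̄ₕ = 0.5009·3.74 + 0.1855·4.19 + 0.1790·3.58 + 0.1347·3.29 ≈ 3.7342...
→ 3.73.

3.73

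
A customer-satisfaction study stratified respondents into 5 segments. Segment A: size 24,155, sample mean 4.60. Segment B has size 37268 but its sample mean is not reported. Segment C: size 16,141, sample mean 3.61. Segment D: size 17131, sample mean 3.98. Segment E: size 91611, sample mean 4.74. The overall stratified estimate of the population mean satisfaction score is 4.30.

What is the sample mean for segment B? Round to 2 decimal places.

N = 24155 + 37268 + 16141 + 17131 + 91611 = 186306.
Overall total = μ·N = 4.30·186306 = 801115.8.
Subtract the known strata: 24155·4.60 + 16141·3.61 + 17131·3.98 + 91611·4.74 = 671799.53.
Remaining total for segment B: 801115.8 − 671799.53 = 129316.27.
Divide by its size: 129316.27 / 37268 = 3.4699... → 3.47.

3.47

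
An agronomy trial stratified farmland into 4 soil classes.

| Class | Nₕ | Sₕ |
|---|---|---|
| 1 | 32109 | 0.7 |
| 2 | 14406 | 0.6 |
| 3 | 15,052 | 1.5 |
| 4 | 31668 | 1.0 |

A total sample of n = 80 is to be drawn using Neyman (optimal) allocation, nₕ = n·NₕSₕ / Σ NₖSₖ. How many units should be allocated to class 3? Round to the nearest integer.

21

1: NₕSₕ = 32109·0.7 = 22476.3
2: NₕSₕ = 14406·0.6 = 8643.6
3: NₕSₕ = 15052·1.5 = 22578
4: NₕSₕ = 31668·1.0 = 31668
Σ NₕSₕ = 85365.9.
n_3 = 80·22578/85365.9 = 21.159... → 21.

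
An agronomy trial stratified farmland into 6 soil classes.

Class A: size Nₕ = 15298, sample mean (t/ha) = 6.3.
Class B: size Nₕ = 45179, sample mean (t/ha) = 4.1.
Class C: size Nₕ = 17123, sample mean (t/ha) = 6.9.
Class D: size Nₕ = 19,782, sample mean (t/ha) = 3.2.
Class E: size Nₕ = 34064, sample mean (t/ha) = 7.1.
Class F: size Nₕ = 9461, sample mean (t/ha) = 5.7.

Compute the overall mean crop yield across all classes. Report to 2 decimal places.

5.39

N = 15298 + 45179 + 17123 + 19782 + 34064 + 9461 = 140907.
Overall mean = Σ (Nₕ/N)·x̄ₕ — weight by population share, not a simple average.
Σ Nₕx̄ₕ = 15298·6.3 + 45179·4.1 + 17123·6.9 + 19782·3.2 + 34064·7.1 + 9461·5.7 = 96377.4 + 185233.9 + 118148.7 + 63302.4 + 241854.4 + 53927.7 = 758844.5.
Divide by N: 758844.5 / 140907 = 5.3854... → 5.39.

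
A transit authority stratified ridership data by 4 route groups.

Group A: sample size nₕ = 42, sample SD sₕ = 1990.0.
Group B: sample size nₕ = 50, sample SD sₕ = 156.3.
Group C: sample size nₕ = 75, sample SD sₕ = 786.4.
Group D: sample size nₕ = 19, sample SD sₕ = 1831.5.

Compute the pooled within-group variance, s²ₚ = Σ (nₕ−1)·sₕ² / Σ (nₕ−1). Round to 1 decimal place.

A: (42−1)·1990.0² = 41·3960100 = 162364100
B: (50−1)·156.3² = 49·24429.69 = 1197054.81
C: (75−1)·786.4² = 74·618424.96 = 45763447.04
D: (19−1)·1831.5² = 18·3354392.25 = 60379060.5
Numerator = 269703662.35; denominator = Σ(nₕ−1) = 182.
s²ₚ = 269703662.35/182 = 1481888.255... → 1481888.3.

1481888.3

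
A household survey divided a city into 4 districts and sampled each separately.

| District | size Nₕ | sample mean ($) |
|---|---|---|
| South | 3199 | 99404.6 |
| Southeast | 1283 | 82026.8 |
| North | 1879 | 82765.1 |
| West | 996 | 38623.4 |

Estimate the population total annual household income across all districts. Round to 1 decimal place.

617220229.1

Population total = Σ Nₕ·x̄ₕ (each stratum's size times its mean).
3199·99404.6 + 1283·82026.8 + 1879·82765.1 + 996·38623.4 = 317995315.4 + 105240384.4 + 155515622.9 + 38468906.4 = 617220229.1.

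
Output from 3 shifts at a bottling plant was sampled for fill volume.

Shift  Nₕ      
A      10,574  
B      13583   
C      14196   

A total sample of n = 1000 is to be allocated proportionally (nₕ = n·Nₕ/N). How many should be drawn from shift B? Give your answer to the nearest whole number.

354

N = 10574 + 13583 + 14196 = 38353.
n_B = 1000·13583/38353 = 354.157... → 354.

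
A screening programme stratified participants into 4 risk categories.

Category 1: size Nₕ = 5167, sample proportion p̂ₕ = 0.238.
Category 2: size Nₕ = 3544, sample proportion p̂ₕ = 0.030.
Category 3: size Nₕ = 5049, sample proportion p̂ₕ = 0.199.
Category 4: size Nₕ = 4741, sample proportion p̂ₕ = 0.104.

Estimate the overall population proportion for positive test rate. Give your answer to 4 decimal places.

N = 5167 + 3544 + 5049 + 4741 = 18501.
Overall proportion = Σ (Nₕ/N)·p̂ₕ.
Σ Nₕp̂ₕ = 1229.746 + 106.32 + 1004.751 + 493.064 = 2833.881.
2833.881 / 18501 = 0.153174... → 0.1532.

0.1532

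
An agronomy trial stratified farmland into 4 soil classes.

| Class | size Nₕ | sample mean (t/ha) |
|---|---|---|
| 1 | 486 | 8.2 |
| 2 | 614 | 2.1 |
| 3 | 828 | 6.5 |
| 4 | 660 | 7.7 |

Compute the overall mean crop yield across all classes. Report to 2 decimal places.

6.08

N = 486 + 614 + 828 + 660 = 2588.
Overall mean = Σ (Nₕ/N)·x̄ₕ — weight by population share, not a simple average.
Σ Nₕx̄ₕ = 486·8.2 + 614·2.1 + 828·6.5 + 660·7.7 = 3985.2 + 1289.4 + 5382 + 5082 = 15738.6.
Divide by N: 15738.6 / 2588 = 6.0814... → 6.08.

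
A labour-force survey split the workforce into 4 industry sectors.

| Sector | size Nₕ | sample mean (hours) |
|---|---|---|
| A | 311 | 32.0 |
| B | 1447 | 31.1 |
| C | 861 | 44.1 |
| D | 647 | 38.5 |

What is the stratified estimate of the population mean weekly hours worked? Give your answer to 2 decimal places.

36.08

x̄_st = (Σ Nₕx̄ₕ) / (Σ Nₕ) = (311·32.0 + 1447·31.1 + 861·44.1 + 647·38.5) / 3266
= 117833.3 / 3266 = 36.0788... → 36.08.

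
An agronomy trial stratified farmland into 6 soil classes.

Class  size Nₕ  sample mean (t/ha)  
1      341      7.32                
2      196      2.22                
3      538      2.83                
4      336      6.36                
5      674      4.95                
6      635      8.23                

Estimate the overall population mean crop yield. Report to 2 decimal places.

N = 2720; weights Wₕ = Nₕ/N = (0.1254, 0.0721, 0.1978, 0.1235, 0.2478, 0.2335).
x̄_st = Σ Wₕ·x̄ₕ = 0.1254·7.32 + 0.0721·2.22 + 0.1978·2.83 + 0.1235·6.36 + 0.2478·4.95 + 0.2335·8.23 ≈ 5.5710...
→ 5.57.

5.57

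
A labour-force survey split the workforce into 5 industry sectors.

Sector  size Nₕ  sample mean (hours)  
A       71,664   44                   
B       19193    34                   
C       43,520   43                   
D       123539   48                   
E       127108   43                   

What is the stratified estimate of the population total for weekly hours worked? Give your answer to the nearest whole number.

Estimate total by summing Nₕ·x̄ₕ over strata.
71664·44 + 19193·34 + 43520·43 + 123539·48 + 127108·43 = 3153216 + 652562 + 1871360 + 5929872 + 5465644 = 17072654.

17072654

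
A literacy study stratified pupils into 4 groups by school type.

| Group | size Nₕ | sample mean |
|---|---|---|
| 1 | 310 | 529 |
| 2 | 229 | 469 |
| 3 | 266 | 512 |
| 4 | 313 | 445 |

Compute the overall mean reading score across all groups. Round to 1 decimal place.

N = 310 + 229 + 266 + 313 = 1118.
Weight each subgroup mean by Nₕ/N and sum.
Σ Nₕx̄ₕ = 310·529 + 229·469 + 266·512 + 313·445 = 163990 + 107401 + 136192 + 139285 = 546868.
Divide by N: 546868 / 1118 = 489.148... → 489.1.

489.1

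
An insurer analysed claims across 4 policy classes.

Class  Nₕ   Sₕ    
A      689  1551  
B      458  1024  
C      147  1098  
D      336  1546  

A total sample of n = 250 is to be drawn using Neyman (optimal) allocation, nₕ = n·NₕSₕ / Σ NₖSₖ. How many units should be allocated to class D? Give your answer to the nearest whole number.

Σ NₕSₕ = 689·1551 + 458·1024 + 147·1098 + 336·1546 = 2218493.
Share for D: 519456/2218493 = 0.23415.
n_D = 250 × 0.23415 = 58.537... → 59.

59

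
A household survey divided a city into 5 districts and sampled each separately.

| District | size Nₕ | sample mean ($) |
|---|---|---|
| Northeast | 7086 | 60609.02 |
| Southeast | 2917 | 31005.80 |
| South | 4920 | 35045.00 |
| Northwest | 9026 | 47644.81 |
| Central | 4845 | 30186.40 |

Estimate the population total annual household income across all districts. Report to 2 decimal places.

1268635997.38

Estimate total by summing Nₕ·x̄ₕ over strata.
7086·60609.02 + 2917·31005.80 + 4920·35045.00 + 9026·47644.81 + 4845·30186.40 = 429475515.72 + 90443918.6 + 172421400 + 430042055.06 + 146253108 = 1268635997.38.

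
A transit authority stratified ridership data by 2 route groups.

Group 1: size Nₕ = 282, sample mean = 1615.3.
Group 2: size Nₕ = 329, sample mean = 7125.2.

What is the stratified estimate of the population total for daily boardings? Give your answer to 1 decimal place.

Population total = Σ Nₕ·x̄ₕ (each stratum's size times its mean).
282·1615.3 + 329·7125.2 = 455514.6 + 2344190.8 = 2799705.4.

2799705.4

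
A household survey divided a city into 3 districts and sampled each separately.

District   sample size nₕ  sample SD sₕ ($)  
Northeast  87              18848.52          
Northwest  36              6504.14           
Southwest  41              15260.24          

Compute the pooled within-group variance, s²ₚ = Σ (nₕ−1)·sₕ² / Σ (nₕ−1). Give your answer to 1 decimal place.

256823403.9

Degrees of freedom: 86 + 35 + 40 = 161.
Σ(nₕ−1)sₕ² = 86·355266706.1904 + 35·42303837.1396 + 40·232874924.8576 = 41348568026.5644.
s²ₚ = 41348568026.5644 / 161 = 256823403.892... → 256823403.9.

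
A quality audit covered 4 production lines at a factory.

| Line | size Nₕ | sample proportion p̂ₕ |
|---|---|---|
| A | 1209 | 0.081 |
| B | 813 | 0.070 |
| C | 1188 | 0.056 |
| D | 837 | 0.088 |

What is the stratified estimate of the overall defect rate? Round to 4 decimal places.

0.0729

Wₕ = Nₕ/N with N = 4047: 0.2987, 0.2009, 0.2936, 0.2068.
p̂_st = 0.2987·0.081 + 0.2009·0.070 + 0.2936·0.056 + 0.2068·0.088 ≈ 0.072899... → 0.0729.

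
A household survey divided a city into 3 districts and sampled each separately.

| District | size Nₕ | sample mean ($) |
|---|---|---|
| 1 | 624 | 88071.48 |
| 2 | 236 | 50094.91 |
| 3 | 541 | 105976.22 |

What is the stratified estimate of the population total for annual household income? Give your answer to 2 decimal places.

1: 624·88071.48 = 54956603.52
2: 236·50094.91 = 11822398.76
3: 541·105976.22 = 57333135.02
τ̂ = Σ Nₕx̄ₕ = 124112137.30.

124112137.30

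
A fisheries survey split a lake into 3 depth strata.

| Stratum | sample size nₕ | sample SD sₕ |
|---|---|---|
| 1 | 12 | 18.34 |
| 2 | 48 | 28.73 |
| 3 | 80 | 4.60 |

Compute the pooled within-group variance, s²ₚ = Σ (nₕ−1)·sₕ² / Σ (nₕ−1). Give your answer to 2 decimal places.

1: (12−1)·18.34² = 11·336.3556 = 3699.9116
2: (48−1)·28.73² = 47·825.4129 = 38794.4063
3: (80−1)·4.60² = 79·21.16 = 1671.64
Numerator = 44165.9579; denominator = Σ(nₕ−1) = 137.
s²ₚ = 44165.9579/137 = 322.3793... → 322.38.

322.38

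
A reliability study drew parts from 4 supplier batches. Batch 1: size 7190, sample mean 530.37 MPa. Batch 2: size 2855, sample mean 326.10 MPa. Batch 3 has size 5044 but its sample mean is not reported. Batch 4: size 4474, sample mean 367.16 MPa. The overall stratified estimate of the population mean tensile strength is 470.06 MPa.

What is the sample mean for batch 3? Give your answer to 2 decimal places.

Σ Nₕx̄ₕ = N·μ, so 5044·x̄_3 = 19563·470.06 − (7190·530.37 + 2855·326.10 + 4474·367.16).
= 9195783.78 − 6387049.64 = 2808734.14.
x̄_3 = 2808734.14 / 5044 = 556.8466... → 556.85.

556.85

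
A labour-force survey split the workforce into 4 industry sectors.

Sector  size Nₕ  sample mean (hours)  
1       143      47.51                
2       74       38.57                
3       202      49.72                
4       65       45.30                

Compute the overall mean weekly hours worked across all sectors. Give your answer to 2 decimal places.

N = 484; weights Wₕ = Nₕ/N = (0.2955, 0.1529, 0.4174, 0.1343).
x̄_st = Σ Wₕ·x̄ₕ = 0.2955·47.51 + 0.1529·38.57 + 0.4174·49.72 + 0.1343·45.30 ≈ 46.7687...
→ 46.77.

46.77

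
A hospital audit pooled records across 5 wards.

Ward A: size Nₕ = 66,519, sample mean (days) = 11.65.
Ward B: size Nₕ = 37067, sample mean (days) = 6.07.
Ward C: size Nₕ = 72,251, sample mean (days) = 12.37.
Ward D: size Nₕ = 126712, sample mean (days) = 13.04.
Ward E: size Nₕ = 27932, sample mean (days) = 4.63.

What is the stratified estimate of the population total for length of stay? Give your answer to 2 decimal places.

Population total = Σ Nₕ·x̄ₕ (each stratum's size times its mean).
66519·11.65 + 37067·6.07 + 72251·12.37 + 126712·13.04 + 27932·4.63 = 774946.35 + 224996.69 + 893744.87 + 1652324.48 + 129325.16 = 3675337.55.

3675337.55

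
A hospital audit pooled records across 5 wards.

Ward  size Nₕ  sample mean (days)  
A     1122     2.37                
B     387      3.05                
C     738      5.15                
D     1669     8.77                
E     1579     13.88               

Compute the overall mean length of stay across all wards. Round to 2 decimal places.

8.04

N = 1122 + 387 + 738 + 1669 + 1579 = 5495.
The stratified mean weights each stratum mean by its population share Nₕ/N.
Σ Nₕx̄ₕ = 1122·2.37 + 387·3.05 + 738·5.15 + 1669·8.77 + 1579·13.88 = 2659.14 + 1180.35 + 3800.7 + 14637.13 + 21916.52 = 44193.84.
Divide by N: 44193.84 / 5495 = 8.0426... → 8.04.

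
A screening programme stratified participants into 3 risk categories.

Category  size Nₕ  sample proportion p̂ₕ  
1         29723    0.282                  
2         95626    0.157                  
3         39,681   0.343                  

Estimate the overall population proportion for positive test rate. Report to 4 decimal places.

Wₕ = Nₕ/N with N = 165030: 0.1801, 0.5794, 0.2404.
p̂_st = 0.1801·0.282 + 0.5794·0.157 + 0.2404·0.343 ≈ 0.224237... → 0.2242.

0.2242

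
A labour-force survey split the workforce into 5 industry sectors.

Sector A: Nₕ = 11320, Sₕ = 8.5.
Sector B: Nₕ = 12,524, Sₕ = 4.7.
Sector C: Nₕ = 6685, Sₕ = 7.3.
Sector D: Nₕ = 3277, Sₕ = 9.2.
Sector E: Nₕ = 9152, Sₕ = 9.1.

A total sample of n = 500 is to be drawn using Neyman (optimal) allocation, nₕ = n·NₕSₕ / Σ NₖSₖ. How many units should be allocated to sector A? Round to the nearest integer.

152

Σ NₕSₕ = 11320·8.5 + 12524·4.7 + 6685·7.3 + 3277·9.2 + 9152·9.1 = 317314.9.
Share for A: 96220/317314.9 = 0.30323.
n_A = 500 × 0.30323 = 151.616... → 152.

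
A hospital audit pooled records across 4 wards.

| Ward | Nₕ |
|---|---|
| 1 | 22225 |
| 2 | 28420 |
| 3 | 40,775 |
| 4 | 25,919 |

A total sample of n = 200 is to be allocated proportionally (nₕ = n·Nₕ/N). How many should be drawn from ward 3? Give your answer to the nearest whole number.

Share of ward 3 = 40775/117339 = 0.34750.
Allocate 200 × 0.34750 = 69.499... → 69.

69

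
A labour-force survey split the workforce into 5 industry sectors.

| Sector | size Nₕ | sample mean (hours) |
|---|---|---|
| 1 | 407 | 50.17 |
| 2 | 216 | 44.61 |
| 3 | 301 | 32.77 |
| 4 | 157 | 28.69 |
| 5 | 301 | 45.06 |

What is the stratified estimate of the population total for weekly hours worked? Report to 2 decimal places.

Estimate total by summing Nₕ·x̄ₕ over strata.
407·50.17 + 216·44.61 + 301·32.77 + 157·28.69 + 301·45.06 = 20419.19 + 9635.76 + 9863.77 + 4504.33 + 13563.06 = 57986.11.

57986.11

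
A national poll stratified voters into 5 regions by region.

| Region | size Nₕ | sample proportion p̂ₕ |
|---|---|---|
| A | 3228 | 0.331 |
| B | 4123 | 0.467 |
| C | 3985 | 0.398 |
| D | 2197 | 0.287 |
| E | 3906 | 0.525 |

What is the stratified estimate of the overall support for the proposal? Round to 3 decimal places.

0.416

N = 3228 + 4123 + 3985 + 2197 + 3906 = 17439.
Overall proportion = Σ (Nₕ/N)·p̂ₕ.
Σ Nₕp̂ₕ = 1068.468 + 1925.441 + 1586.03 + 630.539 + 2050.65 = 7261.128.
7261.128 / 17439 = 0.41637... → 0.416.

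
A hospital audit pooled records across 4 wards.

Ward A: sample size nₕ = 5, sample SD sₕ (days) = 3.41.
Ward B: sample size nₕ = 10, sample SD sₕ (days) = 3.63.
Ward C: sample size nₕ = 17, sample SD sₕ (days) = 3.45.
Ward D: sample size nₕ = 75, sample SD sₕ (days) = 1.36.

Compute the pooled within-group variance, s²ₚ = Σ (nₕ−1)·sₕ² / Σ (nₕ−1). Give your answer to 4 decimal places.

4.7807

Degrees of freedom: 4 + 9 + 16 + 74 = 103.
Σ(nₕ−1)sₕ² = 4·11.6281 + 9·13.1769 + 16·11.9025 + 74·1.8496 = 492.4149.
s²ₚ = 492.4149 / 103 = 4.780727... → 4.7807.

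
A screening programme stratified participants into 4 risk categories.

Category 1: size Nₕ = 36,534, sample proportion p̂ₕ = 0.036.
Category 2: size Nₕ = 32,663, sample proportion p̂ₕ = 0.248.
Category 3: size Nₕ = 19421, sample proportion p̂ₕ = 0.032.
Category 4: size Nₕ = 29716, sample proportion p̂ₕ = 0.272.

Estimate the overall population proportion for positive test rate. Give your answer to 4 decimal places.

0.1531

Wₕ = Nₕ/N with N = 118334: 0.3087, 0.2760, 0.1641, 0.2511.
p̂_st = 0.3087·0.036 + 0.2760·0.248 + 0.1641·0.032 + 0.2511·0.272 ≈ 0.153125... → 0.1531.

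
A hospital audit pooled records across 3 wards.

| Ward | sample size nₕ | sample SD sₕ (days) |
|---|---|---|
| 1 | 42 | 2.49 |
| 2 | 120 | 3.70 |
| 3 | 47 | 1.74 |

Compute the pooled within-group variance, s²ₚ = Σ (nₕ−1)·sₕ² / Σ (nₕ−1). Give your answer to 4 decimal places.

9.8184

Degrees of freedom: 41 + 119 + 46 = 206.
Σ(nₕ−1)sₕ² = 41·6.2001 + 119·13.69 + 46·3.0276 = 2022.5837.
s²ₚ = 2022.5837 / 206 = 9.818367... → 9.8184.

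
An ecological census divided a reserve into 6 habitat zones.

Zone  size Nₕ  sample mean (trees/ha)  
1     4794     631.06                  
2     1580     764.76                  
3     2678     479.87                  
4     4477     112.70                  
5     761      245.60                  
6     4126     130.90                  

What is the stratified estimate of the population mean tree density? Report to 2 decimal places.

366.54

N = 4794 + 1580 + 2678 + 4477 + 761 + 4126 = 18416.
Weight each subgroup mean by Nₕ/N and sum.
Σ Nₕx̄ₕ = 4794·631.06 + 1580·764.76 + 2678·479.87 + 4477·112.70 + 761·245.60 + 4126·130.90 = 3025301.64 + 1208320.8 + 1285091.86 + 504557.9 + 186901.6 + 540093.4 = 6750267.2.
Divide by N: 6750267.2 / 18416 = 366.5436... → 366.54.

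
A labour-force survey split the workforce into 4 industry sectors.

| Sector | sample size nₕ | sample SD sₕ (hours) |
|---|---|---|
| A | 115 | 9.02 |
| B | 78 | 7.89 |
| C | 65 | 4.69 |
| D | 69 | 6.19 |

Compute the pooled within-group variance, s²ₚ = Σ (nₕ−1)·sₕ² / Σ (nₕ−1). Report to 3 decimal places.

A: (115−1)·9.02² = 114·81.3604 = 9275.0856
B: (78−1)·7.89² = 77·62.2521 = 4793.4117
C: (65−1)·4.69² = 64·21.9961 = 1407.7504
D: (69−1)·6.19² = 68·38.3161 = 2605.4948
Numerator = 18081.7425; denominator = Σ(nₕ−1) = 323.
s²ₚ = 18081.7425/323 = 55.98063... → 55.981.

55.981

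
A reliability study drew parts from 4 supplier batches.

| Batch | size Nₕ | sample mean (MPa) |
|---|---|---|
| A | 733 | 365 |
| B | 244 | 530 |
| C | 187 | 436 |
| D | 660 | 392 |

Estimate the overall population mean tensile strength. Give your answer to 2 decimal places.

404.12

N = 1824; weights Wₕ = Nₕ/N = (0.4019, 0.1338, 0.1025, 0.3618).
x̄_st = Σ Wₕ·x̄ₕ = 0.4019·365 + 0.1338·530 + 0.1025·436 + 0.3618·392 ≈ 404.1212...
→ 404.12.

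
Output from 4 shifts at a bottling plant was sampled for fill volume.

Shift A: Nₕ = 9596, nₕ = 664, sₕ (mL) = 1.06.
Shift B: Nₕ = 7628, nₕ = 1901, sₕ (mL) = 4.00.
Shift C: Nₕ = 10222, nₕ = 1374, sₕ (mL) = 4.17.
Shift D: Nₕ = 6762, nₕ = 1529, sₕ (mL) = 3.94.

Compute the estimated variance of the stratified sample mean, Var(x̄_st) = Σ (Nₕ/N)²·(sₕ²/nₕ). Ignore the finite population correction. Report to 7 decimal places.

0.0020784

N = 34208; Wₕ = Nₕ/N.
shift A: (9596/34208)²·1.06²/664 = 0.0001331585
shift B: (7628/34208)²·4.00²/1901 = 0.0004185081
shift C: (10222/34208)²·4.17²/1374 = 0.0011300607
shift D: (6762/34208)²·3.94²/1529 = 0.0003967162
Sum = 0.0020784434 → 0.0020784.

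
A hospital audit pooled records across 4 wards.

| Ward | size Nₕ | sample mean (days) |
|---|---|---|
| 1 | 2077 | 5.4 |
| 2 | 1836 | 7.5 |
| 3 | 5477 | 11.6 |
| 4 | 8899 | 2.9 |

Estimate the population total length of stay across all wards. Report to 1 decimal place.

114326.1

Population total = Σ Nₕ·x̄ₕ (each stratum's size times its mean).
2077·5.4 + 1836·7.5 + 5477·11.6 + 8899·2.9 = 11215.8 + 13770 + 63533.2 + 25807.1 = 114326.1.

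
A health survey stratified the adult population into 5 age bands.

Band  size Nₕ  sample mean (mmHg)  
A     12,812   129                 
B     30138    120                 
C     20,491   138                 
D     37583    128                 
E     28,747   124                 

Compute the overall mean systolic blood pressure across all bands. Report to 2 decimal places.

N = 129771; weights Wₕ = Nₕ/N = (0.0987, 0.2322, 0.1579, 0.2896, 0.2215).
x̄_st = Σ Wₕ·x̄ₕ = 0.0987·129 + 0.2322·120 + 0.1579·138 + 0.2896·128 + 0.2215·124 ≈ 126.9337...
→ 126.93.

126.93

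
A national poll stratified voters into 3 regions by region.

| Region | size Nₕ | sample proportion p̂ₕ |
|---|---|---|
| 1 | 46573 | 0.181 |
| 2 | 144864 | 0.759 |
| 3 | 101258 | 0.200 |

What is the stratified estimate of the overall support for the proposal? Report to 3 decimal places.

0.474

Wₕ = Nₕ/N with N = 292695: 0.1591, 0.4949, 0.3460.
p̂_st = 0.1591·0.181 + 0.4949·0.759 + 0.3460·0.200 ≈ 0.47364... → 0.474.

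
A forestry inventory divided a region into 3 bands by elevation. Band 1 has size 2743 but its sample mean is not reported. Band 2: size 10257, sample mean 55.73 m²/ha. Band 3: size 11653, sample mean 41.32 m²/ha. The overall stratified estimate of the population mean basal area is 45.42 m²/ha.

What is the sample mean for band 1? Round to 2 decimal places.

24.29

Σ Nₕx̄ₕ = N·μ, so 2743·x̄_1 = 24653·45.42 − (10257·55.73 + 11653·41.32).
= 1119739.26 − 1053124.57 = 66614.69.
x̄_1 = 66614.69 / 2743 = 24.2853... → 24.29.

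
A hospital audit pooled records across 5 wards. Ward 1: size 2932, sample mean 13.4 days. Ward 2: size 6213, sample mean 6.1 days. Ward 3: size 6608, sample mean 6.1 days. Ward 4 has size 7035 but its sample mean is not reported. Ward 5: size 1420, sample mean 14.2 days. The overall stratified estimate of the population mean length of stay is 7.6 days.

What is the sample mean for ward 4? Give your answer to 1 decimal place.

6.6

Σ Nₕx̄ₕ = N·μ, so 7035·x̄_4 = 24208·7.6 − (2932·13.4 + 6213·6.1 + 6608·6.1 + 1420·14.2).
= 183980.8 − 137660.9 = 46319.9.
x̄_4 = 46319.9 / 7035 = 6.584... → 6.6.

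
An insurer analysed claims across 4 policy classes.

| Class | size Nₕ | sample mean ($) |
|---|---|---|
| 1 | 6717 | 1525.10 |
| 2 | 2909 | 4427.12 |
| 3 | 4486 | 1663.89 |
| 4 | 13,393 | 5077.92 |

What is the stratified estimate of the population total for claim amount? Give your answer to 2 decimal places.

98595381.88

1: 6717·1525.10 = 10244096.7
2: 2909·4427.12 = 12878492.08
3: 4486·1663.89 = 7464210.54
4: 13393·5077.92 = 68008582.56
τ̂ = Σ Nₕx̄ₕ = 98595381.88.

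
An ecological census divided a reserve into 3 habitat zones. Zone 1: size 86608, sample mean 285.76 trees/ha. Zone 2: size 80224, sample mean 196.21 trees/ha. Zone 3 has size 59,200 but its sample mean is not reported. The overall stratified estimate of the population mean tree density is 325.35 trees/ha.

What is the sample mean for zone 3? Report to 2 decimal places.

N = 86608 + 80224 + 59200 = 226032.
Overall total = μ·N = 325.35·226032 = 73539511.2.
Subtract the known strata: 86608·285.76 + 80224·196.21 = 40489853.12.
Remaining total for zone 3: 73539511.2 − 40489853.12 = 33049658.08.
Divide by its size: 33049658.08 / 59200 = 558.2713... → 558.27.

558.27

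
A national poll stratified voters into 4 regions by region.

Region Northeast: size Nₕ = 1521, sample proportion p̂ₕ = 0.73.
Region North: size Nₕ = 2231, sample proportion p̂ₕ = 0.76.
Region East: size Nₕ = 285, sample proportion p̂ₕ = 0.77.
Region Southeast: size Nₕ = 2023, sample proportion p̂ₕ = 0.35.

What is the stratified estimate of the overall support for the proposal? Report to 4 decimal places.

Wₕ = Nₕ/N with N = 6060: 0.2510, 0.3682, 0.0470, 0.3338.
p̂_st = 0.2510·0.73 + 0.3682·0.76 + 0.0470·0.77 + 0.3338·0.35 ≈ 0.616071... → 0.6161.

0.6161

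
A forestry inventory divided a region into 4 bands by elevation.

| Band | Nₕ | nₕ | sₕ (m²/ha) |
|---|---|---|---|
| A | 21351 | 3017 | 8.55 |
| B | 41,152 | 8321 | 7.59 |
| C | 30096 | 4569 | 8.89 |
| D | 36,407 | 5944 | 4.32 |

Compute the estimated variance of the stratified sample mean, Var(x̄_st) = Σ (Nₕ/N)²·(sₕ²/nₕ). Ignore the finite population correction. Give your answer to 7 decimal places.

0.0025597

N = 129006; Wₕ = Nₕ/N.
band A: (21351/129006)²·8.55²/3017 = 0.0006637026
band B: (41152/129006)²·7.59²/8321 = 0.0007044823
band C: (30096/129006)²·8.89²/4569 = 0.0009414128
band D: (36407/129006)²·4.32²/5944 = 0.0002500568
Sum = 0.0025596546 → 0.0025597.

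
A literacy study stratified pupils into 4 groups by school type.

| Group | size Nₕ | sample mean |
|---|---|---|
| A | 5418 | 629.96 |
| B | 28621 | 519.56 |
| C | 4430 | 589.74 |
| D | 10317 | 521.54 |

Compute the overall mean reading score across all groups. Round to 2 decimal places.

N = 5418 + 28621 + 4430 + 10317 = 48786.
Weight each subgroup mean by Nₕ/N and sum.
Σ Nₕx̄ₕ = 5418·629.96 + 28621·519.56 + 4430·589.74 + 10317·521.54 = 3413123.28 + 14870326.76 + 2612548.2 + 5380728.18 = 26276726.42.
Divide by N: 26276726.42 / 48786 = 538.6120... → 538.61.

538.61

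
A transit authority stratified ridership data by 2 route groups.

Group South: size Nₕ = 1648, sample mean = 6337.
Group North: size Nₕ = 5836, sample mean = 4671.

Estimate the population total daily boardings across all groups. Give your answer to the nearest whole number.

Population total = Σ Nₕ·x̄ₕ (each stratum's size times its mean).
1648·6337 + 5836·4671 = 10443376 + 27259956 = 37703332.

37703332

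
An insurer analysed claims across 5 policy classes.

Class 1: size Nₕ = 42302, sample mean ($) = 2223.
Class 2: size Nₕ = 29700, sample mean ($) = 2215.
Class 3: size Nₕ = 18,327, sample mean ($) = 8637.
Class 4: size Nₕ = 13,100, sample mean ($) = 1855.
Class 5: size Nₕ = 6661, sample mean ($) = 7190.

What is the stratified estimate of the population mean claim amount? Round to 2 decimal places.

3545.34

x̄_st = (Σ Nₕx̄ₕ) / (Σ Nₕ) = (42302·2223 + 29700·2215 + 18327·8637 + 13100·1855 + 6661·7190) / 110090
= 390306235 / 110090 = 3545.3378... → 3545.34.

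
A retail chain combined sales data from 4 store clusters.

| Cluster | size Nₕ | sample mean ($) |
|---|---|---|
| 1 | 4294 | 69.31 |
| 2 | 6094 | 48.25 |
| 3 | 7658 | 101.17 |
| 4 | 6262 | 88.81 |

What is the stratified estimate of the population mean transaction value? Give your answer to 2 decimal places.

x̄_st = (Σ Nₕx̄ₕ) / (Σ Nₕ) = (4294·69.31 + 6094·48.25 + 7658·101.17 + 6262·88.81) / 24308
= 1922540.72 / 24308 = 79.0909... → 79.09.

79.09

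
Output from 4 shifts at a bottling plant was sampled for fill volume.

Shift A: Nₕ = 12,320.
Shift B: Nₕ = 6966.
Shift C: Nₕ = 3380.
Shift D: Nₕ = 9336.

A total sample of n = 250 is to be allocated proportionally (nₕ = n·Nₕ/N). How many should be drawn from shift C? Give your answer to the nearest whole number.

Share of shift C = 3380/32002 = 0.10562.
Allocate 250 × 0.10562 = 26.405... → 26.

26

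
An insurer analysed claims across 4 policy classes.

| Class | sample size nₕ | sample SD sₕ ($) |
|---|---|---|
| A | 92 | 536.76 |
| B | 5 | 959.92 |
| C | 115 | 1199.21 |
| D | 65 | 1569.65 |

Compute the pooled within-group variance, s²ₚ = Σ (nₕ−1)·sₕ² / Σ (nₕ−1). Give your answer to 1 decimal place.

1287659.8

A: (92−1)·536.76² = 91·288111.2976 = 26218128.0816
B: (5−1)·959.92² = 4·921446.4064 = 3685785.6256
C: (115−1)·1199.21² = 114·1438104.6241 = 163943927.1474
D: (65−1)·1569.65² = 64·2463801.1225 = 157683271.84
Numerator = 351531112.6946; denominator = Σ(nₕ−1) = 273.
s²ₚ = 351531112.6946/273 = 1287659.753... → 1287659.8.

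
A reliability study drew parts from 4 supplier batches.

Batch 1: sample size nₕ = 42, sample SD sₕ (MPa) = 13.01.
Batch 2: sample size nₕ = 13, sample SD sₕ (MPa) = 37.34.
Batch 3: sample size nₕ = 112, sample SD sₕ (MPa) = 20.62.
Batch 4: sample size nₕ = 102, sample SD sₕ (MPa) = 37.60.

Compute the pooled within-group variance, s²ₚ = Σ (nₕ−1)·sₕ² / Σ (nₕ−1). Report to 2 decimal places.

806.25

Degrees of freedom: 41 + 12 + 111 + 101 = 265.
Σ(nₕ−1)sₕ² = 41·169.2601 + 12·1394.2756 + 111·425.1844 + 101·1413.76 = 213656.1997.
s²ₚ = 213656.1997 / 265 = 806.2498... → 806.25.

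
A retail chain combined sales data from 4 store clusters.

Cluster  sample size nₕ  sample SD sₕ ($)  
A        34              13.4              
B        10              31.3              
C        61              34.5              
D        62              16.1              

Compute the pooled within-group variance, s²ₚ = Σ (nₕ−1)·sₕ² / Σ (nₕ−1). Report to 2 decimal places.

625.58

Degrees of freedom: 33 + 9 + 60 + 61 = 163.
Σ(nₕ−1)sₕ² = 33·179.56 + 9·979.69 + 60·1190.25 + 61·259.21 = 101969.5.
s²ₚ = 101969.5 / 163 = 625.5798... → 625.58.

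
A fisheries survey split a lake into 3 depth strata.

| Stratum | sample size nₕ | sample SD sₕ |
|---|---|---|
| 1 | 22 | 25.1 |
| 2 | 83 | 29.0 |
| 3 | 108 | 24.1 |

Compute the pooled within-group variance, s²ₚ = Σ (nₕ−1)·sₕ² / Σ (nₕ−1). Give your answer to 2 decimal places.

Degrees of freedom: 21 + 82 + 107 = 210.
Σ(nₕ−1)sₕ² = 21·630.01 + 82·841 + 107·580.81 = 144338.88.
s²ₚ = 144338.88 / 210 = 687.328 → 687.33.

687.33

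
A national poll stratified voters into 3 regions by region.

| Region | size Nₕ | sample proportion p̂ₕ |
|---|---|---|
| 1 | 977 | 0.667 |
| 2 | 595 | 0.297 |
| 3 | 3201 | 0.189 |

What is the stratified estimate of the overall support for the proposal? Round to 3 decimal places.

N = 977 + 595 + 3201 = 4773.
Overall proportion = Σ (Nₕ/N)·p̂ₕ.
Σ Nₕp̂ₕ = 651.659 + 176.715 + 604.989 = 1433.363.
1433.363 / 4773 = 0.30031... → 0.300.

0.300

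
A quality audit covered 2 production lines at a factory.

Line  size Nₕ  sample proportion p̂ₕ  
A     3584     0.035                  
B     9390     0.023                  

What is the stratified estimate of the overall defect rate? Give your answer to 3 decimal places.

0.026

N = 3584 + 9390 = 12974.
Overall proportion = Σ (Nₕ/N)·p̂ₕ.
Σ Nₕp̂ₕ = 125.44 + 215.97 = 341.41.
341.41 / 12974 = 0.02631... → 0.026.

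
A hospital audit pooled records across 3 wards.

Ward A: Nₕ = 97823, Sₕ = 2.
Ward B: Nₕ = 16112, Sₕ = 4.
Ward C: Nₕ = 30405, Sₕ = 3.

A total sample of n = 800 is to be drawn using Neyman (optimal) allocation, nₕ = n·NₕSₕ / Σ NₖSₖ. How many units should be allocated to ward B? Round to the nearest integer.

Σ NₕSₕ = 97823·2 + 16112·4 + 30405·3 = 351309.
Share for B: 64448/351309 = 0.18345.
n_B = 800 × 0.18345 = 146.761... → 147.

147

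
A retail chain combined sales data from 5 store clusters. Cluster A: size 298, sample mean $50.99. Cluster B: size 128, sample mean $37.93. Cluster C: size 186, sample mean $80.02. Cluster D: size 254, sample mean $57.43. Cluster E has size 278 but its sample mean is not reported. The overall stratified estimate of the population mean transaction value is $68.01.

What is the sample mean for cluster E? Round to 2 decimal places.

101.74

N = 298 + 128 + 186 + 254 + 278 = 1144.
Overall total = μ·N = 68.01·1144 = 77803.44.
Subtract the known strata: 298·50.99 + 128·37.93 + 186·80.02 + 254·57.43 = 49521.
Remaining total for cluster E: 77803.44 − 49521 = 28282.44.
Divide by its size: 28282.44 / 278 = 101.7354... → 101.74.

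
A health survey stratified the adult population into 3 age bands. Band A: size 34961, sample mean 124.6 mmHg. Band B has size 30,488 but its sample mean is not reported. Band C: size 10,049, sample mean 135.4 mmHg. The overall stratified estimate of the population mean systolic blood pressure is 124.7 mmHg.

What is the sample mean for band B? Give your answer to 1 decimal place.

Σ Nₕx̄ₕ = N·μ, so 30488·x̄_B = 75498·124.7 − (34961·124.6 + 10049·135.4).
= 9414600.6 − 5716775.2 = 3697825.4.
x̄_B = 3697825.4 / 30488 = 121.288... → 121.3.

121.3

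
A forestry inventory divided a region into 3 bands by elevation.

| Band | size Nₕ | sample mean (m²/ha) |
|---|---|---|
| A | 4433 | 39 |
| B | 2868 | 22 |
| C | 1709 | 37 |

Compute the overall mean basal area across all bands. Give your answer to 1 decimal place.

33.2

N = 4433 + 2868 + 1709 = 9010.
The stratified mean weights each stratum mean by its population share Nₕ/N.
Σ Nₕx̄ₕ = 4433·39 + 2868·22 + 1709·37 = 172887 + 63096 + 63233 = 299216.
Divide by N: 299216 / 9010 = 33.209... → 33.2.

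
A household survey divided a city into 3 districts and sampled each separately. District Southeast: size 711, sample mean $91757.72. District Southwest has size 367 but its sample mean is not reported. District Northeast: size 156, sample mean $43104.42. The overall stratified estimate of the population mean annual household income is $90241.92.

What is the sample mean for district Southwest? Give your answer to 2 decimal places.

107341.96

Σ Nₕx̄ₕ = N·μ, so 367·x̄_Southwest = 1234·90241.92 − (711·91757.72 + 156·43104.42).
= 111358529.28 − 71964028.44 = 39394500.84.
x̄_Southwest = 39394500.84 / 367 = 107341.9641... → 107341.96.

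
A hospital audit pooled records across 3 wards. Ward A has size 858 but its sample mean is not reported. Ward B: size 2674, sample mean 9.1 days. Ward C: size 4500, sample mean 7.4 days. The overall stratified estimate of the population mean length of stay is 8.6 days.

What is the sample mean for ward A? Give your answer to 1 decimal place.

13.3

Σ Nₕx̄ₕ = N·μ, so 858·x̄_A = 8032·8.6 − (2674·9.1 + 4500·7.4).
= 69075.2 − 57633.4 = 11441.8.
x̄_A = 11441.8 / 858 = 13.335... → 13.3.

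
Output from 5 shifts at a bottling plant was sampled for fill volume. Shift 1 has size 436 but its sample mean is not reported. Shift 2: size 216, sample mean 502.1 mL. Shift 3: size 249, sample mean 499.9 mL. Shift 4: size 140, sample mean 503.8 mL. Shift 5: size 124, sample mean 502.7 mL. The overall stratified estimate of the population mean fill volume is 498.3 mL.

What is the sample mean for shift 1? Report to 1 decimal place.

N = 436 + 216 + 249 + 140 + 124 = 1165.
Overall total = μ·N = 498.3·1165 = 580519.5.
Subtract the known strata: 216·502.1 + 249·499.9 + 140·503.8 + 124·502.7 = 365795.5.
Remaining total for shift 1: 580519.5 − 365795.5 = 214724.
Divide by its size: 214724 / 436 = 492.486... → 492.5.

492.5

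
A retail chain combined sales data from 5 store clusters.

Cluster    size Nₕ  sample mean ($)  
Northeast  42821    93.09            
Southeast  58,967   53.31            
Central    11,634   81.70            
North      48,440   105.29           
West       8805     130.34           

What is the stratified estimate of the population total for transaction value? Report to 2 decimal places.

Population total = Σ Nₕ·x̄ₕ (each stratum's size times its mean).
42821·93.09 + 58967·53.31 + 11634·81.70 + 48440·105.29 + 8805·130.34 = 3986206.89 + 3143530.77 + 950497.8 + 5100247.6 + 1147643.7 = 14328126.76.

14328126.76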